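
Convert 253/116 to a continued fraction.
[2; 5, 1, 1, 10]

Euclidean algorithm steps:
253 = 2 × 116 + 21
116 = 5 × 21 + 11
21 = 1 × 11 + 10
11 = 1 × 10 + 1
10 = 10 × 1 + 0
Continued fraction: [2; 5, 1, 1, 10]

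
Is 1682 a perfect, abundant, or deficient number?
deficient

Proper divisors of 1682: sum = 1 + 2 + 29 + 58 + 841 = 931
Since 931 < 1682, 1682 is deficient.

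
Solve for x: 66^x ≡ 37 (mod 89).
55

Baby-step giant-step with step n = ⌈√89⌉ = 10.
Baby steps 66^j mod 89 (j:value) for j=0..9: 0:1, 1:66, 2:84, 3:26, 4:25, 5:48, 6:53, 7:27, 8:2, 9:43.
Giant-step multiplier: 66^(-10) ≡ 66^(88-10) = 66^78 ≡ 80 (mod 89).
Giant steps γ_i = 37·80^i mod 89: γ_0=37, γ_1=23, γ_2=60, γ_3=83, γ_4=54, γ_5=48 (in table at j=5).
x = i·n + j = 5·10 + 5 = 55.
Check: 66^55 ≡ 37 (mod 89).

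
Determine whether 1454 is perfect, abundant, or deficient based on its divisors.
deficient

Proper divisors of 1454: sum = 1 + 2 + 727 = 730
Since 730 < 1454, 1454 is deficient.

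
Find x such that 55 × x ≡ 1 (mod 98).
41

gcd(55, 98) = 1, so the inverse exists.
Extended Euclidean algorithm on (98, 55):
98 = 1 × 55 + 43  ⟹  43 = (1)·98 + (-1)·55
55 = 1 × 43 + 12  ⟹  12 = (-1)·98 + (2)·55
43 = 3 × 12 + 7  ⟹  7 = (4)·98 + (-7)·55
12 = 1 × 7 + 5  ⟹  5 = (-5)·98 + (9)·55
7 = 1 × 5 + 2  ⟹  2 = (9)·98 + (-16)·55
5 = 2 × 2 + 1  ⟹  1 = (-23)·98 + (41)·55
So (41)·55 ≡ 1 (mod 98), i.e. 55^(-1) ≡ 41 (mod 98).
Check: 55 × 41 = 2255 ≡ 1 (mod 98)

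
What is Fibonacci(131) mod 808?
545

Matrix identity: Q^n = [[F_(n+1), F_n], [F_n, F_(n-1)]] with Q = [[1,1],[1,0]].
n = 131 = 10000011₂. Square-and-multiply, entries mod 808:
Q^1 = [[1,1],[1,0]]
Q^2 = (Q^1)² = [[2,1],[1,1]]
Q^4 = (Q^2)² = [[5,3],[3,2]]
Q^8 = (Q^4)² = [[34,21],[21,13]]
Q^16 = (Q^8)² = [[789,179],[179,610]]
Q^32 = (Q^16)² = [[82,749],[749,141]]
Q^65 = (Q^32)²·Q = [[280,509],[509,579]]
Q^131 = (Q^65)²·Q = [[648,545],[545,103]]
F_131 mod 808 = Q^131[0][1] = 545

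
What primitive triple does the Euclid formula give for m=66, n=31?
(3395, 4092, 5317)

Euclid's formula: a = m² - n², b = 2mn, c = m² + n²
m = 66, n = 31
a = 66² - 31² = 4356 - 961 = 3395
b = 2 × 66 × 31 = 4092
c = 66² + 31² = 4356 + 961 = 5317
Verification: 3395² + 4092² = 11526025 + 16744464 = 28270489 = 5317² ✓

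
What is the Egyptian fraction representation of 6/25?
1/5 + 1/25

Greedy algorithm:
6/25: ceiling(25/6) = 5, use 1/5
1/25: ceiling(25/1) = 25, use 1/25
Result: 6/25 = 1/5 + 1/25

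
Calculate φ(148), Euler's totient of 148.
72

148 = 2^2 × 37
φ(n) = n × ∏(1 - 1/p) for each prime p dividing n
φ(148) = 148 × (1 - 1/2) × (1 - 1/37) = 72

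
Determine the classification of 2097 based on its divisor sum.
deficient

Proper divisors of 2097: sum = 1 + 3 + 9 + 233 + 699 = 945
Since 945 < 2097, 2097 is deficient.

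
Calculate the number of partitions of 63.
1505499

p(n) counts ways to write n as a sum of positive integers (order ignored).
Euler's pentagonal recurrence: p(k) = p(k-1) + p(k-2) - p(k-5) - p(k-7) + p(k-12) + p(k-15) - ... (offsets j(3j∓1)/2, signs ++--, p(0)=1, p(<0)=0).
DP table for k = 0..62: p(0)=1, p(1)=1, p(2)=2, p(3)=3, p(4)=5, p(5)=7, p(6)=11, p(7)=15, p(8)=22, p(9)=30, p(10)=42, p(11)=56, p(12)=77, p(13)=101, p(14)=135, p(15)=176, p(16)=231, p(17)=297, p(18)=385, p(19)=490, p(20)=627, p(21)=792, p(22)=1002, p(23)=1255, p(24)=1575, p(25)=1958, p(26)=2436, p(27)=3010, p(28)=3718, p(29)=4565, p(30)=5604, p(31)=6842, p(32)=8349, p(33)=10143, p(34)=12310, p(35)=14883, p(36)=17977, p(37)=21637, p(38)=26015, p(39)=31185, p(40)=37338, p(41)=44583, p(42)=53174, p(43)=63261, p(44)=75175, p(45)=89134, p(46)=105558, p(47)=124754, p(48)=147273, p(49)=173525, p(50)=204226, p(51)=239943, p(52)=281589, p(53)=329931, p(54)=386155, p(55)=451276, p(56)=526823, p(57)=614154, p(58)=715220, p(59)=831820, p(60)=966467, p(61)=1121505, p(62)=1300156.
Final step: p(63) = p(62) + p(61) - p(58) - p(56) + p(51) + p(48) - p(41) - p(37) + p(28) + p(23) - p(12) - p(6)
= 1300156 + 1121505 - 715220 - 526823 + 239943 + 147273 - 44583 - 21637 + 3718 + 1255 - 77 - 11
= 1505499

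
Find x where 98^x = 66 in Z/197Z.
83

Baby-step giant-step with step n = ⌈√197⌉ = 15.
Baby steps 98^j mod 197 (j:value) for j=0..14: 0:1, 1:98, 2:148, 3:123, 4:37, 5:80, 6:157, 7:20, 8:187, 9:5, 10:96, 11:149, 12:24, 13:185, 14:6.
Giant-step multiplier: 98^(-15) ≡ 98^(196-15) = 98^181 ≡ 131 (mod 197).
Giant steps γ_i = 66·131^i mod 197: γ_0=66, γ_1=175, γ_2=73, γ_3=107, γ_4=30, γ_5=187 (in table at j=8).
x = i·n + j = 5·15 + 8 = 83.
Check: 98^83 ≡ 66 (mod 197).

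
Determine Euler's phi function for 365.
288

365 = 5 × 73
φ(n) = n × ∏(1 - 1/p) for each prime p dividing n
φ(365) = 365 × (1 - 1/5) × (1 - 1/73) = 288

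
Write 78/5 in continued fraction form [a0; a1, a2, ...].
[15; 1, 1, 2]

Euclidean algorithm steps:
78 = 15 × 5 + 3
5 = 1 × 3 + 2
3 = 1 × 2 + 1
2 = 2 × 1 + 0
Continued fraction: [15; 1, 1, 2]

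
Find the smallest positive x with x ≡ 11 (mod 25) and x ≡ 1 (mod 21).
211

Using Chinese Remainder Theorem:
M = 25 × 21 = 525
M1 = 21, M2 = 25
y1 = 21^(-1) mod 25 = 6
y2 = 25^(-1) mod 21 = 16
x = (11×21×6 + 1×25×16) mod 525 = 211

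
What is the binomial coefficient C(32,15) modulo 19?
0

Using Lucas' theorem:
Write n=32 and k=15 in base 19:
n in base 19: [1, 13]
k in base 19: [0, 15]
C(32,15) mod 19 = ∏ C(n_i, k_i) mod 19
Digit binomials (mod 19): C(1,0) = 1; C(13,15) = 0 (k_i > n_i)
Product: 1 × 0 = 0 ≡ 0 (mod 19)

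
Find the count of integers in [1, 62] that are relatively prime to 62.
30

62 = 2 × 31
φ(n) = n × ∏(1 - 1/p) for each prime p dividing n
φ(62) = 62 × (1 - 1/2) × (1 - 1/31) = 30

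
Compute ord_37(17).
36

37 is prime, so ord(17) divides φ(37) = 36.
Divisors of 36: 1, 2, 3, 4, 6, 9, 12, 18, 36.
Repeated squaring: 17^1 ≡ 17, 17^2 ≡ 30, 17^4 ≡ 12, 17^8 ≡ 33, 17^16 ≡ 16, 17^32 ≡ 34 (mod 37).
Test 17^d mod 37 for each divisor d in increasing order:
17^1 ≡ 17
17^2 ≡ 30
17^3 = 17^2·17^1 ≡ 29
17^4 ≡ 12
17^6 = 17^4·17^2 ≡ 27
17^9 = 17^8·17^1 ≡ 6
17^12 = 17^8·17^4 ≡ 26
17^18 = 17^16·17^2 ≡ 36
17^36 = 17^32·17^4 ≡ 1  ← first divisor giving 1
The order is 36.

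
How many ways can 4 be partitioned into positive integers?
5

p(n) counts ways to write n as a sum of positive integers (order ignored).
Examples: 4; 3 + 1; 2 + 2; 2 + 1 + 1; 1 + 1 + 1 + 1
p(4) = 5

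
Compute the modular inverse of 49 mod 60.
49

gcd(49, 60) = 1, so the inverse exists.
Extended Euclidean algorithm on (60, 49):
60 = 1 × 49 + 11  ⟹  11 = (1)·60 + (-1)·49
49 = 4 × 11 + 5  ⟹  5 = (-4)·60 + (5)·49
11 = 2 × 5 + 1  ⟹  1 = (9)·60 + (-11)·49
So (-11)·49 ≡ 1 (mod 60), i.e. 49^(-1) ≡ -11 ≡ 49 (mod 60).
Check: 49 × 49 = 2401 ≡ 1 (mod 60)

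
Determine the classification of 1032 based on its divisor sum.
abundant

Proper divisors of 1032: sum = 1 + 2 + 3 + 4 + 6 + 8 + 12 + 24 + 43 + 86 + 129 + 172 + 258 + 344 + 516 = 1608
Since 1608 > 1032, 1032 is abundant.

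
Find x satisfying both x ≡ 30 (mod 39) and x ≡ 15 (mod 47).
1707

Using Chinese Remainder Theorem:
M = 39 × 47 = 1833
M1 = 47, M2 = 39
y1 = 47^(-1) mod 39 = 5
y2 = 39^(-1) mod 47 = 41
x = (30×47×5 + 15×39×41) mod 1833 = 1707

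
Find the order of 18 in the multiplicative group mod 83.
82

83 is prime, so ord(18) divides φ(83) = 82.
Divisors of 82: 1, 2, 41, 82.
Repeated squaring: 18^1 ≡ 18, 18^2 ≡ 75, 18^4 ≡ 64, 18^8 ≡ 29, 18^16 ≡ 11, 18^32 ≡ 38, 18^64 ≡ 33 (mod 83).
Test 18^d mod 83 for each divisor d in increasing order:
18^1 ≡ 18
18^2 ≡ 75
18^41 = 18^32·18^8·18^1 ≡ 82
18^82 = 18^64·18^16·18^2 ≡ 1  ← first divisor giving 1
The order is 82.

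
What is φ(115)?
88

115 = 5 × 23
φ(n) = n × ∏(1 - 1/p) for each prime p dividing n
φ(115) = 115 × (1 - 1/5) × (1 - 1/23) = 88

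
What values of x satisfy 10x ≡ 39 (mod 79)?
x ≡ 75 (mod 79)

gcd(10, 79) = 1, which divides 39, so solutions exist.
Find 10^(-1) mod 79 by the extended Euclidean algorithm:
79 = 7 × 10 + 9  ⟹  9 = (1)·79 + (-7)·10
10 = 1 × 9 + 1  ⟹  1 = (-1)·79 + (8)·10
So (8)·10 ≡ 1 (mod 79), i.e. 10^(-1) ≡ 8 (mod 79).
x ≡ 8 × 39 = 312 ≡ 75 (mod 79).
Check: 10 × 75 = 750 ≡ 39 (mod 79).
Unique solution: x ≡ 75 (mod 79)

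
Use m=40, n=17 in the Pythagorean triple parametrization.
(1311, 1360, 1889)

Euclid's formula: a = m² - n², b = 2mn, c = m² + n²
m = 40, n = 17
a = 40² - 17² = 1600 - 289 = 1311
b = 2 × 40 × 17 = 1360
c = 40² + 17² = 1600 + 289 = 1889
Verification: 1311² + 1360² = 1718721 + 1849600 = 3568321 = 1889² ✓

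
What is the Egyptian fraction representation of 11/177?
1/17 + 1/301 + 1/905709

Greedy algorithm:
11/177: ceiling(177/11) = 17, use 1/17
10/3009: ceiling(3009/10) = 301, use 1/301
1/905709: ceiling(905709/1) = 905709, use 1/905709
Result: 11/177 = 1/17 + 1/301 + 1/905709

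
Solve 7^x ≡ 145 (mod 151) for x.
28

Baby-step giant-step with step n = ⌈√151⌉ = 13.
Baby steps 7^j mod 151 (j:value) for j=0..12: 0:1, 1:7, 2:49, 3:41, 4:136, 5:46, 6:20, 7:140, 8:74, 9:65, 10:2, 11:14, 12:98.
Giant-step multiplier: 7^(-13) ≡ 7^(150-13) = 7^137 ≡ 35 (mod 151).
Giant steps γ_i = 145·35^i mod 151: γ_0=145, γ_1=92, γ_2=49 (in table at j=2).
x = i·n + j = 2·13 + 2 = 28.
Check: 7^28 ≡ 145 (mod 151).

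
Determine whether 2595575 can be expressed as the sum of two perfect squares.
Not possible

Factorization: 2595575 = 5^2 × 47^3
By Fermat: n is sum of two squares iff every prime p ≡ 3 (mod 4) appears to even power.
Prime(s) ≡ 3 (mod 4) with odd exponent: [(47, 3)]
Therefore 2595575 cannot be expressed as a² + b².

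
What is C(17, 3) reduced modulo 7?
1

Using Lucas' theorem:
Write n=17 and k=3 in base 7:
n in base 7: [2, 3]
k in base 7: [0, 3]
C(17,3) mod 7 = ∏ C(n_i, k_i) mod 7
Digit binomials (mod 7): C(2,0) = 1; C(3,3) = 1
Product: 1 × 1 = 1 ≡ 1 (mod 7)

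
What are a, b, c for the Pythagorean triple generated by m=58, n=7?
(3315, 812, 3413)

Euclid's formula: a = m² - n², b = 2mn, c = m² + n²
m = 58, n = 7
a = 58² - 7² = 3364 - 49 = 3315
b = 2 × 58 × 7 = 812
c = 58² + 7² = 3364 + 49 = 3413
Verification: 3315² + 812² = 10989225 + 659344 = 11648569 = 3413² ✓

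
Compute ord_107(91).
106

107 is prime, so ord(91) divides φ(107) = 106.
Divisors of 106: 1, 2, 53, 106.
Repeated squaring: 91^1 ≡ 91, 91^2 ≡ 42, 91^4 ≡ 52, 91^8 ≡ 29, 91^16 ≡ 92, 91^32 ≡ 11, 91^64 ≡ 14 (mod 107).
Test 91^d mod 107 for each divisor d in increasing order:
91^1 ≡ 91
91^2 ≡ 42
91^53 = 91^32·91^16·91^4·91^1 ≡ 106
91^106 = 91^64·91^32·91^8·91^2 ≡ 1  ← first divisor giving 1
The order is 106.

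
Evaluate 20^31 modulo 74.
72

Repeated squaring. Binary of 31 = 11111.
20^1 ≡ 20 (mod 74); 20^2 ≡ 30 (mod 74); 20^4 ≡ 12 (mod 74); 20^8 ≡ 70 (mod 74); 20^16 ≡ 16 (mod 74)
20^31 = 20^1 × 20^2 × 20^4 × 20^8 × 20^16 ≡ 72 (mod 74)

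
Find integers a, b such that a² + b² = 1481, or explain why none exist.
16² + 35² (a=16, b=35)

Factorization: 1481 = 1481
By Fermat: n is sum of two squares iff every prime p ≡ 3 (mod 4) appears to even power.
All primes ≡ 3 (mod 4) appear to even power.
Search a = 0, 1, 2, … for 1481 - a² a perfect square: first hit at a = 16: 1481 - 256 = 1225 = 35².
1481 = 16² + 35² = 256 + 1225 ✓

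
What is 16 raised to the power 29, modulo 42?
4

Repeated squaring. Binary of 29 = 11101.
16^1 ≡ 16 (mod 42); 16^2 ≡ 4 (mod 42); 16^4 ≡ 16 (mod 42); 16^8 ≡ 4 (mod 42); 16^16 ≡ 16 (mod 42)
16^29 = 16^1 × 16^4 × 16^8 × 16^16 ≡ 4 (mod 42)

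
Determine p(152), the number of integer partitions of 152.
49686288421

p(n) counts ways to write n as a sum of positive integers (order ignored).
Euler's pentagonal recurrence: p(k) = p(k-1) + p(k-2) - p(k-5) - p(k-7) + p(k-12) + p(k-15) - ... (offsets j(3j∓1)/2, signs ++--, p(0)=1, p(<0)=0).
DP table for k = 0..151: p(0)=1, p(1)=1, p(2)=2, p(3)=3, p(4)=5, p(5)=7, p(6)=11, p(7)=15, p(8)=22, p(9)=30, p(10)=42, p(11)=56, p(12)=77, p(13)=101, p(14)=135, p(15)=176, p(16)=231, p(17)=297, p(18)=385, p(19)=490, p(20)=627, p(21)=792, p(22)=1002, p(23)=1255, p(24)=1575, p(25)=1958, p(26)=2436, p(27)=3010, p(28)=3718, p(29)=4565, p(30)=5604, p(31)=6842, p(32)=8349, p(33)=10143, p(34)=12310, p(35)=14883, p(36)=17977, p(37)=21637, p(38)=26015, p(39)=31185, p(40)=37338, p(41)=44583, p(42)=53174, p(43)=63261, p(44)=75175, p(45)=89134, p(46)=105558, p(47)=124754, p(48)=147273, p(49)=173525, p(50)=204226, p(51)=239943, p(52)=281589, p(53)=329931, p(54)=386155, p(55)=451276, p(56)=526823, p(57)=614154, p(58)=715220, p(59)=831820, p(60)=966467, p(61)=1121505, p(62)=1300156, p(63)=1505499, p(64)=1741630, p(65)=2012558, p(66)=2323520, p(67)=2679689, p(68)=3087735, p(69)=3554345, p(70)=4087968, p(71)=4697205, p(72)=5392783, p(73)=6185689, p(74)=7089500, p(75)=8118264, p(76)=9289091, p(77)=10619863, p(78)=12132164, p(79)=13848650, p(80)=15796476, p(81)=18004327, p(82)=20506255, p(83)=23338469, p(84)=26543660, p(85)=30167357, p(86)=34262962, p(87)=38887673, p(88)=44108109, p(89)=49995925, p(90)=56634173, p(91)=64112359, p(92)=72533807, p(93)=82010177, p(94)=92669720, p(95)=104651419, p(96)=118114304, p(97)=133230930, p(98)=150198136, p(99)=169229875, p(100)=190569292, p(101)=214481126, p(102)=241265379, p(103)=271248950, p(104)=304801365, p(105)=342325709, p(106)=384276336, p(107)=431149389, p(108)=483502844, p(109)=541946240, p(110)=607163746, p(111)=679903203, p(112)=761002156, p(113)=851376628, p(114)=952050665, p(115)=1064144451, p(116)=1188908248, p(117)=1327710076, p(118)=1482074143, p(119)=1653668665, p(120)=1844349560, p(121)=2056148051, p(122)=2291320912, p(123)=2552338241, p(124)=2841940500, p(125)=3163127352, p(126)=3519222692, p(127)=3913864295, p(128)=4351078600, p(129)=4835271870, p(130)=5371315400, p(131)=5964539504, p(132)=6620830889, p(133)=7346629512, p(134)=8149040695, p(135)=9035836076, p(136)=10015581680, p(137)=11097645016, p(138)=12292341831, p(139)=13610949895, p(140)=15065878135, p(141)=16670689208, p(142)=18440293320, p(143)=20390982757, p(144)=22540654445, p(145)=24908858009, p(146)=27517052599, p(147)=30388671978, p(148)=33549419497, p(149)=37027355200, p(150)=40853235313, p(151)=45060624582.
Final step: p(152) = p(151) + p(150) - p(147) - p(145) + p(140) + p(137) - p(130) - p(126) + p(117) + p(112) - p(101) - p(95) + p(82) + p(75) - p(60) - p(52) + p(35) + p(26) - p(7)
= 45060624582 + 40853235313 - 30388671978 - 24908858009 + 15065878135 + 11097645016 - 5371315400 - 3519222692 + 1327710076 + 761002156 - 214481126 - 104651419 + 20506255 + 8118264 - 966467 - 281589 + 14883 + 2436 - 15
= 49686288421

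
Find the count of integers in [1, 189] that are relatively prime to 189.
108

189 = 3^3 × 7
φ(n) = n × ∏(1 - 1/p) for each prime p dividing n
φ(189) = 189 × (1 - 1/3) × (1 - 1/7) = 108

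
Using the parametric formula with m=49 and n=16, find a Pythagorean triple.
(2145, 1568, 2657)

Euclid's formula: a = m² - n², b = 2mn, c = m² + n²
m = 49, n = 16
a = 49² - 16² = 2401 - 256 = 2145
b = 2 × 49 × 16 = 1568
c = 49² + 16² = 2401 + 256 = 2657
Verification: 2145² + 1568² = 4601025 + 2458624 = 7059649 = 2657² ✓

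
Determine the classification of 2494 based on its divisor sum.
deficient

Proper divisors of 2494: sum = 1 + 2 + 29 + 43 + 58 + 86 + 1247 = 1466
Since 1466 < 2494, 2494 is deficient.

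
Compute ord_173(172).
2

173 is prime, so ord(172) divides φ(173) = 172.
Divisors of 172: 1, 2, 4, 43, 86, 172.
Repeated squaring: 172^1 ≡ 172, 172^2 ≡ 1, 172^4 ≡ 1, 172^8 ≡ 1, 172^16 ≡ 1, 172^32 ≡ 1, 172^64 ≡ 1, 172^128 ≡ 1 (mod 173).
Test 172^d mod 173 for each divisor d in increasing order:
172^1 ≡ 172
172^2 ≡ 1  ← first divisor giving 1
The order is 2.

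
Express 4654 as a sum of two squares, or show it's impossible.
Not possible

Factorization: 4654 = 2 × 13 × 179
By Fermat: n is sum of two squares iff every prime p ≡ 3 (mod 4) appears to even power.
Prime(s) ≡ 3 (mod 4) with odd exponent: [(179, 1)]
Therefore 4654 cannot be expressed as a² + b².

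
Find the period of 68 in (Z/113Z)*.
112

113 is prime, so ord(68) divides φ(113) = 112.
Divisors of 112: 1, 2, 4, 7, 8, 14, 16, 28, 56, 112.
Repeated squaring: 68^1 ≡ 68, 68^2 ≡ 104, 68^4 ≡ 81, 68^8 ≡ 7, 68^16 ≡ 49, 68^32 ≡ 28, 68^64 ≡ 106 (mod 113).
Test 68^d mod 113 for each divisor d in increasing order:
68^1 ≡ 68
68^2 ≡ 104
68^4 ≡ 81
68^7 = 68^4·68^2·68^1 ≡ 35
68^8 ≡ 7
68^14 = 68^8·68^4·68^2 ≡ 95
68^16 ≡ 49
68^28 = 68^16·68^8·68^4 ≡ 98
68^56 = 68^32·68^16·68^8 ≡ 112
68^112 = 68^64·68^32·68^16 ≡ 1  ← first divisor giving 1
The order is 112.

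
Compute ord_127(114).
126

127 is prime, so ord(114) divides φ(127) = 126.
Divisors of 126: 1, 2, 3, 6, 7, 9, 14, 18, 21, 42, 63, 126.
Repeated squaring: 114^1 ≡ 114, 114^2 ≡ 42, 114^4 ≡ 113, 114^8 ≡ 69, 114^16 ≡ 62, 114^32 ≡ 34, 114^64 ≡ 13 (mod 127).
Test 114^d mod 127 for each divisor d in increasing order:
114^1 ≡ 114
114^2 ≡ 42
114^3 = 114^2·114^1 ≡ 89
114^6 = 114^4·114^2 ≡ 47
114^7 = 114^4·114^2·114^1 ≡ 24
114^9 = 114^8·114^1 ≡ 119
114^14 = 114^8·114^4·114^2 ≡ 68
114^18 = 114^16·114^2 ≡ 64
114^21 = 114^16·114^4·114^1 ≡ 108
114^42 = 114^32·114^8·114^2 ≡ 107
114^63 = 114^32·114^16·114^8·114^4·114^2·114^1 ≡ 126
114^126 = 114^64·114^32·114^16·114^8·114^4·114^2 ≡ 1  ← first divisor giving 1
The order is 126.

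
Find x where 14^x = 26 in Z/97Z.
91

Baby-step giant-step with step n = ⌈√97⌉ = 10.
Baby steps 14^j mod 97 (j:value) for j=0..9: 0:1, 1:14, 2:2, 3:28, 4:4, 5:56, 6:8, 7:15, 8:16, 9:30.
Giant-step multiplier: 14^(-10) ≡ 14^(96-10) = 14^86 ≡ 94 (mod 97).
Giant steps γ_i = 26·94^i mod 97: γ_0=26, γ_1=19, γ_2=40, γ_3=74, γ_4=69, γ_5=84, γ_6=39, γ_7=77, γ_8=60, γ_9=14 (in table at j=1).
x = i·n + j = 9·10 + 1 = 91.
Check: 14^91 ≡ 26 (mod 97).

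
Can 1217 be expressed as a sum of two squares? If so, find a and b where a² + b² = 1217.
16² + 31² (a=16, b=31)

Factorization: 1217 = 1217
By Fermat: n is sum of two squares iff every prime p ≡ 3 (mod 4) appears to even power.
All primes ≡ 3 (mod 4) appear to even power.
Search a = 0, 1, 2, … for 1217 - a² a perfect square: first hit at a = 16: 1217 - 256 = 961 = 31².
1217 = 16² + 31² = 256 + 961 ✓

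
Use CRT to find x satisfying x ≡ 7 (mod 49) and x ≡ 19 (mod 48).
595

Using Chinese Remainder Theorem:
M = 49 × 48 = 2352
M1 = 48, M2 = 49
y1 = 48^(-1) mod 49 = 48
y2 = 49^(-1) mod 48 = 1
x = (7×48×48 + 19×49×1) mod 2352 = 595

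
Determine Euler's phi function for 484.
220

484 = 2^2 × 11^2
φ(n) = n × ∏(1 - 1/p) for each prime p dividing n
φ(484) = 484 × (1 - 1/2) × (1 - 1/11) = 220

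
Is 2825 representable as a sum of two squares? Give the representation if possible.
4² + 53² (a=4, b=53)

Factorization: 2825 = 5^2 × 113
By Fermat: n is sum of two squares iff every prime p ≡ 3 (mod 4) appears to even power.
All primes ≡ 3 (mod 4) appear to even power.
Search a = 0, 1, 2, … for 2825 - a² a perfect square: first hit at a = 4: 2825 - 16 = 2809 = 53².
2825 = 4² + 53² = 16 + 2809 ✓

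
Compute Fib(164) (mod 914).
9

Matrix identity: Q^n = [[F_(n+1), F_n], [F_n, F_(n-1)]] with Q = [[1,1],[1,0]].
n = 164 = 10100100₂. Square-and-multiply, entries mod 914:
Q^1 = [[1,1],[1,0]]
Q^2 = (Q^1)² = [[2,1],[1,1]]
Q^5 = (Q^2)²·Q = [[8,5],[5,3]]
Q^10 = (Q^5)² = [[89,55],[55,34]]
Q^20 = (Q^10)² = [[892,367],[367,525]]
Q^41 = (Q^20)²·Q = [[788,815],[815,887]]
Q^82 = (Q^41)² = [[85,523],[523,476]]
Q^164 = (Q^82)² = [[156,9],[9,147]]
F_164 mod 914 = Q^164[0][1] = 9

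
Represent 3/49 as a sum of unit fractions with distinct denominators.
1/17 + 1/417 + 1/347361

Greedy algorithm:
3/49: ceiling(49/3) = 17, use 1/17
2/833: ceiling(833/2) = 417, use 1/417
1/347361: ceiling(347361/1) = 347361, use 1/347361
Result: 3/49 = 1/17 + 1/417 + 1/347361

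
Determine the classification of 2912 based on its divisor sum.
abundant

Proper divisors of 2912: sum = 1 + 2 + 4 + 7 + 8 + 13 + 14 + 16 + ... + 364 + 416 + 728 + 1456 (23 divisors) = 4144
Since 4144 > 2912, 2912 is abundant.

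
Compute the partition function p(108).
483502844

p(n) counts ways to write n as a sum of positive integers (order ignored).
Euler's pentagonal recurrence: p(k) = p(k-1) + p(k-2) - p(k-5) - p(k-7) + p(k-12) + p(k-15) - ... (offsets j(3j∓1)/2, signs ++--, p(0)=1, p(<0)=0).
DP table for k = 0..107: p(0)=1, p(1)=1, p(2)=2, p(3)=3, p(4)=5, p(5)=7, p(6)=11, p(7)=15, p(8)=22, p(9)=30, p(10)=42, p(11)=56, p(12)=77, p(13)=101, p(14)=135, p(15)=176, p(16)=231, p(17)=297, p(18)=385, p(19)=490, p(20)=627, p(21)=792, p(22)=1002, p(23)=1255, p(24)=1575, p(25)=1958, p(26)=2436, p(27)=3010, p(28)=3718, p(29)=4565, p(30)=5604, p(31)=6842, p(32)=8349, p(33)=10143, p(34)=12310, p(35)=14883, p(36)=17977, p(37)=21637, p(38)=26015, p(39)=31185, p(40)=37338, p(41)=44583, p(42)=53174, p(43)=63261, p(44)=75175, p(45)=89134, p(46)=105558, p(47)=124754, p(48)=147273, p(49)=173525, p(50)=204226, p(51)=239943, p(52)=281589, p(53)=329931, p(54)=386155, p(55)=451276, p(56)=526823, p(57)=614154, p(58)=715220, p(59)=831820, p(60)=966467, p(61)=1121505, p(62)=1300156, p(63)=1505499, p(64)=1741630, p(65)=2012558, p(66)=2323520, p(67)=2679689, p(68)=3087735, p(69)=3554345, p(70)=4087968, p(71)=4697205, p(72)=5392783, p(73)=6185689, p(74)=7089500, p(75)=8118264, p(76)=9289091, p(77)=10619863, p(78)=12132164, p(79)=13848650, p(80)=15796476, p(81)=18004327, p(82)=20506255, p(83)=23338469, p(84)=26543660, p(85)=30167357, p(86)=34262962, p(87)=38887673, p(88)=44108109, p(89)=49995925, p(90)=56634173, p(91)=64112359, p(92)=72533807, p(93)=82010177, p(94)=92669720, p(95)=104651419, p(96)=118114304, p(97)=133230930, p(98)=150198136, p(99)=169229875, p(100)=190569292, p(101)=214481126, p(102)=241265379, p(103)=271248950, p(104)=304801365, p(105)=342325709, p(106)=384276336, p(107)=431149389.
Final step: p(108) = p(107) + p(106) - p(103) - p(101) + p(96) + p(93) - p(86) - p(82) + p(73) + p(68) - p(57) - p(51) + p(38) + p(31) - p(16) - p(8)
= 431149389 + 384276336 - 271248950 - 214481126 + 118114304 + 82010177 - 34262962 - 20506255 + 6185689 + 3087735 - 614154 - 239943 + 26015 + 6842 - 231 - 22
= 483502844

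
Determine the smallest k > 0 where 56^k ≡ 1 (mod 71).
70

71 is prime, so ord(56) divides φ(71) = 70.
Divisors of 70: 1, 2, 5, 7, 10, 14, 35, 70.
Repeated squaring: 56^1 ≡ 56, 56^2 ≡ 12, 56^4 ≡ 2, 56^8 ≡ 4, 56^16 ≡ 16, 56^32 ≡ 43, 56^64 ≡ 3 (mod 71).
Test 56^d mod 71 for each divisor d in increasing order:
56^1 ≡ 56
56^2 ≡ 12
56^5 = 56^4·56^1 ≡ 41
56^7 = 56^4·56^2·56^1 ≡ 66
56^10 = 56^8·56^2 ≡ 48
56^14 = 56^8·56^4·56^2 ≡ 25
56^35 = 56^32·56^2·56^1 ≡ 70
56^70 = 56^64·56^4·56^2 ≡ 1  ← first divisor giving 1
The order is 70.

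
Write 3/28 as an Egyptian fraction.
1/10 + 1/140

Greedy algorithm:
3/28: ceiling(28/3) = 10, use 1/10
1/140: ceiling(140/1) = 140, use 1/140
Result: 3/28 = 1/10 + 1/140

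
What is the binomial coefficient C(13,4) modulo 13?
0

Using Lucas' theorem:
Write n=13 and k=4 in base 13:
n in base 13: [1, 0]
k in base 13: [0, 4]
C(13,4) mod 13 = ∏ C(n_i, k_i) mod 13
Digit binomials (mod 13): C(1,0) = 1; C(0,4) = 0 (k_i > n_i)
Product: 1 × 0 = 0 ≡ 0 (mod 13)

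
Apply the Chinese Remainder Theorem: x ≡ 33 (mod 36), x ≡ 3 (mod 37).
1113

Using Chinese Remainder Theorem:
M = 36 × 37 = 1332
M1 = 37, M2 = 36
y1 = 37^(-1) mod 36 = 1
y2 = 36^(-1) mod 37 = 36
x = (33×37×1 + 3×36×36) mod 1332 = 1113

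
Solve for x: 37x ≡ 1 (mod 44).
25

gcd(37, 44) = 1, so the inverse exists.
Extended Euclidean algorithm on (44, 37):
44 = 1 × 37 + 7  ⟹  7 = (1)·44 + (-1)·37
37 = 5 × 7 + 2  ⟹  2 = (-5)·44 + (6)·37
7 = 3 × 2 + 1  ⟹  1 = (16)·44 + (-19)·37
So (-19)·37 ≡ 1 (mod 44), i.e. 37^(-1) ≡ -19 ≡ 25 (mod 44).
Check: 37 × 25 = 925 ≡ 1 (mod 44)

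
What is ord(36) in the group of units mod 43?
3

43 is prime, so ord(36) divides φ(43) = 42.
Divisors of 42: 1, 2, 3, 6, 7, 14, 21, 42.
Repeated squaring: 36^1 ≡ 36, 36^2 ≡ 6, 36^4 ≡ 36, 36^8 ≡ 6, 36^16 ≡ 36, 36^32 ≡ 6 (mod 43).
Test 36^d mod 43 for each divisor d in increasing order:
36^1 ≡ 36
36^2 ≡ 6
36^3 = 36^2·36^1 ≡ 1  ← first divisor giving 1
The order is 3.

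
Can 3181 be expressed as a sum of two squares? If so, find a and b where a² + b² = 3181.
34² + 45² (a=34, b=45)

Factorization: 3181 = 3181
By Fermat: n is sum of two squares iff every prime p ≡ 3 (mod 4) appears to even power.
All primes ≡ 3 (mod 4) appear to even power.
Search a = 0, 1, 2, … for 3181 - a² a perfect square: first hit at a = 34: 3181 - 1156 = 2025 = 45².
3181 = 34² + 45² = 1156 + 2025 ✓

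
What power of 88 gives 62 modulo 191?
177

Baby-step giant-step with step n = ⌈√191⌉ = 14.
Baby steps 88^j mod 191 (j:value) for j=0..13: 0:1, 1:88, 2:104, 3:175, 4:120, 5:55, 6:65, 7:181, 8:75, 9:106, 10:160, 11:137, 12:23, 13:114.
Giant-step multiplier: 88^(-14) ≡ 88^(190-14) = 88^176 ≡ 170 (mod 191).
Giant steps γ_i = 62·170^i mod 191: γ_0=62, γ_1=35, γ_2=29, γ_3=155, γ_4=183, γ_5=168, γ_6=101, γ_7=171, γ_8=38, γ_9=157, γ_10=141, γ_11=95, γ_12=106 (in table at j=9).
x = i·n + j = 12·14 + 9 = 177.
Check: 88^177 ≡ 62 (mod 191).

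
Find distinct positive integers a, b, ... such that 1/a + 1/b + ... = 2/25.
1/13 + 1/325

Greedy algorithm:
2/25: ceiling(25/2) = 13, use 1/13
1/325: ceiling(325/1) = 325, use 1/325
Result: 2/25 = 1/13 + 1/325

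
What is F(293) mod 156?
77

Matrix identity: Q^n = [[F_(n+1), F_n], [F_n, F_(n-1)]] with Q = [[1,1],[1,0]].
n = 293 = 100100101₂. Square-and-multiply, entries mod 156:
Q^1 = [[1,1],[1,0]]
Q^2 = (Q^1)² = [[2,1],[1,1]]
Q^4 = (Q^2)² = [[5,3],[3,2]]
Q^9 = (Q^4)²·Q = [[55,34],[34,21]]
Q^18 = (Q^9)² = [[125,88],[88,37]]
Q^36 = (Q^18)² = [[125,60],[60,65]]
Q^73 = (Q^36)²·Q = [[49,37],[37,12]]
Q^146 = (Q^73)² = [[26,73],[73,109]]
Q^293 = (Q^146)²·Q = [[104,77],[77,27]]
F_293 mod 156 = Q^293[0][1] = 77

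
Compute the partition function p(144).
22540654445

p(n) counts ways to write n as a sum of positive integers (order ignored).
Euler's pentagonal recurrence: p(k) = p(k-1) + p(k-2) - p(k-5) - p(k-7) + p(k-12) + p(k-15) - ... (offsets j(3j∓1)/2, signs ++--, p(0)=1, p(<0)=0).
DP table for k = 0..143: p(0)=1, p(1)=1, p(2)=2, p(3)=3, p(4)=5, p(5)=7, p(6)=11, p(7)=15, p(8)=22, p(9)=30, p(10)=42, p(11)=56, p(12)=77, p(13)=101, p(14)=135, p(15)=176, p(16)=231, p(17)=297, p(18)=385, p(19)=490, p(20)=627, p(21)=792, p(22)=1002, p(23)=1255, p(24)=1575, p(25)=1958, p(26)=2436, p(27)=3010, p(28)=3718, p(29)=4565, p(30)=5604, p(31)=6842, p(32)=8349, p(33)=10143, p(34)=12310, p(35)=14883, p(36)=17977, p(37)=21637, p(38)=26015, p(39)=31185, p(40)=37338, p(41)=44583, p(42)=53174, p(43)=63261, p(44)=75175, p(45)=89134, p(46)=105558, p(47)=124754, p(48)=147273, p(49)=173525, p(50)=204226, p(51)=239943, p(52)=281589, p(53)=329931, p(54)=386155, p(55)=451276, p(56)=526823, p(57)=614154, p(58)=715220, p(59)=831820, p(60)=966467, p(61)=1121505, p(62)=1300156, p(63)=1505499, p(64)=1741630, p(65)=2012558, p(66)=2323520, p(67)=2679689, p(68)=3087735, p(69)=3554345, p(70)=4087968, p(71)=4697205, p(72)=5392783, p(73)=6185689, p(74)=7089500, p(75)=8118264, p(76)=9289091, p(77)=10619863, p(78)=12132164, p(79)=13848650, p(80)=15796476, p(81)=18004327, p(82)=20506255, p(83)=23338469, p(84)=26543660, p(85)=30167357, p(86)=34262962, p(87)=38887673, p(88)=44108109, p(89)=49995925, p(90)=56634173, p(91)=64112359, p(92)=72533807, p(93)=82010177, p(94)=92669720, p(95)=104651419, p(96)=118114304, p(97)=133230930, p(98)=150198136, p(99)=169229875, p(100)=190569292, p(101)=214481126, p(102)=241265379, p(103)=271248950, p(104)=304801365, p(105)=342325709, p(106)=384276336, p(107)=431149389, p(108)=483502844, p(109)=541946240, p(110)=607163746, p(111)=679903203, p(112)=761002156, p(113)=851376628, p(114)=952050665, p(115)=1064144451, p(116)=1188908248, p(117)=1327710076, p(118)=1482074143, p(119)=1653668665, p(120)=1844349560, p(121)=2056148051, p(122)=2291320912, p(123)=2552338241, p(124)=2841940500, p(125)=3163127352, p(126)=3519222692, p(127)=3913864295, p(128)=4351078600, p(129)=4835271870, p(130)=5371315400, p(131)=5964539504, p(132)=6620830889, p(133)=7346629512, p(134)=8149040695, p(135)=9035836076, p(136)=10015581680, p(137)=11097645016, p(138)=12292341831, p(139)=13610949895, p(140)=15065878135, p(141)=16670689208, p(142)=18440293320, p(143)=20390982757.
Final step: p(144) = p(143) + p(142) - p(139) - p(137) + p(132) + p(129) - p(122) - p(118) + p(109) + p(104) - p(93) - p(87) + p(74) + p(67) - p(52) - p(44) + p(27) + p(18)
= 20390982757 + 18440293320 - 13610949895 - 11097645016 + 6620830889 + 4835271870 - 2291320912 - 1482074143 + 541946240 + 304801365 - 82010177 - 38887673 + 7089500 + 2679689 - 281589 - 75175 + 3010 + 385
= 22540654445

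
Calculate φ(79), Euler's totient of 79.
78

79 = 79
φ(n) = n × ∏(1 - 1/p) for each prime p dividing n
φ(79) = 79 × (1 - 1/79) = 78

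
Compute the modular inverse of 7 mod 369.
211

gcd(7, 369) = 1, so the inverse exists.
Extended Euclidean algorithm on (369, 7):
369 = 52 × 7 + 5  ⟹  5 = (1)·369 + (-52)·7
7 = 1 × 5 + 2  ⟹  2 = (-1)·369 + (53)·7
5 = 2 × 2 + 1  ⟹  1 = (3)·369 + (-158)·7
So (-158)·7 ≡ 1 (mod 369), i.e. 7^(-1) ≡ -158 ≡ 211 (mod 369).
Check: 7 × 211 = 1477 ≡ 1 (mod 369)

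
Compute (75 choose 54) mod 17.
4

Using Lucas' theorem:
Write n=75 and k=54 in base 17:
n in base 17: [4, 7]
k in base 17: [3, 3]
C(75,54) mod 17 = ∏ C(n_i, k_i) mod 17
Digit binomials (mod 17): C(4,3) = 4; C(7,3) = 35 ≡ 1
Product: 4 × 1 = 4 ≡ 4 (mod 17)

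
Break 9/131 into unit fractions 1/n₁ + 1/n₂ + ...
1/15 + 1/492 + 1/322260

Greedy algorithm:
9/131: ceiling(131/9) = 15, use 1/15
4/1965: ceiling(1965/4) = 492, use 1/492
1/322260: ceiling(322260/1) = 322260, use 1/322260
Result: 9/131 = 1/15 + 1/492 + 1/322260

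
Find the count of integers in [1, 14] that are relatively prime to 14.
6

14 = 2 × 7
φ(n) = n × ∏(1 - 1/p) for each prime p dividing n
φ(14) = 14 × (1 - 1/2) × (1 - 1/7) = 6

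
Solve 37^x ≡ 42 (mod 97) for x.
69

Baby-step giant-step with step n = ⌈√97⌉ = 10.
Baby steps 37^j mod 97 (j:value) for j=0..9: 0:1, 1:37, 2:11, 3:19, 4:24, 5:15, 6:70, 7:68, 8:91, 9:69.
Giant-step multiplier: 37^(-10) ≡ 37^(96-10) = 37^86 ≡ 72 (mod 97).
Giant steps γ_i = 42·72^i mod 97: γ_0=42, γ_1=17, γ_2=60, γ_3=52, γ_4=58, γ_5=5, γ_6=69 (in table at j=9).
x = i·n + j = 6·10 + 9 = 69.
Check: 37^69 ≡ 42 (mod 97).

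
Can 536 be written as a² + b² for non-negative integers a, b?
Not possible

Factorization: 536 = 2^3 × 67
By Fermat: n is sum of two squares iff every prime p ≡ 3 (mod 4) appears to even power.
Prime(s) ≡ 3 (mod 4) with odd exponent: [(67, 1)]
Therefore 536 cannot be expressed as a² + b².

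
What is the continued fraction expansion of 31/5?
[6; 5]

Euclidean algorithm steps:
31 = 6 × 5 + 1
5 = 5 × 1 + 0
Continued fraction: [6; 5]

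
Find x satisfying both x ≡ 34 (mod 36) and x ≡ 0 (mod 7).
70

Using Chinese Remainder Theorem:
M = 36 × 7 = 252
M1 = 7, M2 = 36
y1 = 7^(-1) mod 36 = 31
y2 = 36^(-1) mod 7 = 1
x = (34×7×31 + 0×36×1) mod 252 = 70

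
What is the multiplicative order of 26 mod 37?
3

37 is prime, so ord(26) divides φ(37) = 36.
Divisors of 36: 1, 2, 3, 4, 6, 9, 12, 18, 36.
Repeated squaring: 26^1 ≡ 26, 26^2 ≡ 10, 26^4 ≡ 26, 26^8 ≡ 10, 26^16 ≡ 26, 26^32 ≡ 10 (mod 37).
Test 26^d mod 37 for each divisor d in increasing order:
26^1 ≡ 26
26^2 ≡ 10
26^3 = 26^2·26^1 ≡ 1  ← first divisor giving 1
The order is 3.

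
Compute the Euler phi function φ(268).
132

268 = 2^2 × 67
φ(n) = n × ∏(1 - 1/p) for each prime p dividing n
φ(268) = 268 × (1 - 1/2) × (1 - 1/67) = 132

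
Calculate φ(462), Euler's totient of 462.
120

462 = 2 × 3 × 7 × 11
φ(n) = n × ∏(1 - 1/p) for each prime p dividing n
φ(462) = 462 × (1 - 1/2) × (1 - 1/3) × (1 - 1/7) × (1 - 1/11) = 120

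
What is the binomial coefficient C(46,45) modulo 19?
8

Using Lucas' theorem:
Write n=46 and k=45 in base 19:
n in base 19: [2, 8]
k in base 19: [2, 7]
C(46,45) mod 19 = ∏ C(n_i, k_i) mod 19
Digit binomials (mod 19): C(2,2) = 1; C(8,7) = 8
Product: 1 × 8 = 8 ≡ 8 (mod 19)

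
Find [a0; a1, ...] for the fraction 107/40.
[2; 1, 2, 13]

Euclidean algorithm steps:
107 = 2 × 40 + 27
40 = 1 × 27 + 13
27 = 2 × 13 + 1
13 = 13 × 1 + 0
Continued fraction: [2; 1, 2, 13]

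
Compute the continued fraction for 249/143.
[1; 1, 2, 1, 6, 2, 2]

Euclidean algorithm steps:
249 = 1 × 143 + 106
143 = 1 × 106 + 37
106 = 2 × 37 + 32
37 = 1 × 32 + 5
32 = 6 × 5 + 2
5 = 2 × 2 + 1
2 = 2 × 1 + 0
Continued fraction: [1; 1, 2, 1, 6, 2, 2]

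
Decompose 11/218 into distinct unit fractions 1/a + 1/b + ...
1/20 + 1/2180

Greedy algorithm:
11/218: ceiling(218/11) = 20, use 1/20
1/2180: ceiling(2180/1) = 2180, use 1/2180
Result: 11/218 = 1/20 + 1/2180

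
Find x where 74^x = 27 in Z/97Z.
90

Baby-step giant-step with step n = ⌈√97⌉ = 10.
Baby steps 74^j mod 97 (j:value) for j=0..9: 0:1, 1:74, 2:44, 3:55, 4:93, 5:92, 6:18, 7:71, 8:16, 9:20.
Giant-step multiplier: 74^(-10) ≡ 74^(96-10) = 74^86 ≡ 66 (mod 97).
Giant steps γ_i = 27·66^i mod 97: γ_0=27, γ_1=36, γ_2=48, γ_3=64, γ_4=53, γ_5=6, γ_6=8, γ_7=43, γ_8=25, γ_9=1 (in table at j=0).
x = i·n + j = 9·10 + 0 = 90.
Check: 74^90 ≡ 27 (mod 97).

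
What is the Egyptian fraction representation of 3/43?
1/15 + 1/323 + 1/208335

Greedy algorithm:
3/43: ceiling(43/3) = 15, use 1/15
2/645: ceiling(645/2) = 323, use 1/323
1/208335: ceiling(208335/1) = 208335, use 1/208335
Result: 3/43 = 1/15 + 1/323 + 1/208335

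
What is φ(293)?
292

293 = 293
φ(n) = n × ∏(1 - 1/p) for each prime p dividing n
φ(293) = 293 × (1 - 1/293) = 292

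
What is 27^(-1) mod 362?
295

gcd(27, 362) = 1, so the inverse exists.
Extended Euclidean algorithm on (362, 27):
362 = 13 × 27 + 11  ⟹  11 = (1)·362 + (-13)·27
27 = 2 × 11 + 5  ⟹  5 = (-2)·362 + (27)·27
11 = 2 × 5 + 1  ⟹  1 = (5)·362 + (-67)·27
So (-67)·27 ≡ 1 (mod 362), i.e. 27^(-1) ≡ -67 ≡ 295 (mod 362).
Check: 27 × 295 = 7965 ≡ 1 (mod 362)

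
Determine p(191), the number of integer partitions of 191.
1820701100652

p(n) counts ways to write n as a sum of positive integers (order ignored).
Euler's pentagonal recurrence: p(k) = p(k-1) + p(k-2) - p(k-5) - p(k-7) + p(k-12) + p(k-15) - ... (offsets j(3j∓1)/2, signs ++--, p(0)=1, p(<0)=0).
DP table for k = 0..190: p(0)=1, p(1)=1, p(2)=2, p(3)=3, p(4)=5, p(5)=7, p(6)=11, p(7)=15, p(8)=22, p(9)=30, p(10)=42, p(11)=56, p(12)=77, p(13)=101, p(14)=135, p(15)=176, p(16)=231, p(17)=297, p(18)=385, p(19)=490, p(20)=627, p(21)=792, p(22)=1002, p(23)=1255, p(24)=1575, p(25)=1958, p(26)=2436, p(27)=3010, p(28)=3718, p(29)=4565, p(30)=5604, p(31)=6842, p(32)=8349, p(33)=10143, p(34)=12310, p(35)=14883, p(36)=17977, p(37)=21637, p(38)=26015, p(39)=31185, p(40)=37338, p(41)=44583, p(42)=53174, p(43)=63261, p(44)=75175, p(45)=89134, p(46)=105558, p(47)=124754, p(48)=147273, p(49)=173525, p(50)=204226, p(51)=239943, p(52)=281589, p(53)=329931, p(54)=386155, p(55)=451276, p(56)=526823, p(57)=614154, p(58)=715220, p(59)=831820, p(60)=966467, p(61)=1121505, p(62)=1300156, p(63)=1505499, p(64)=1741630, p(65)=2012558, p(66)=2323520, p(67)=2679689, p(68)=3087735, p(69)=3554345, p(70)=4087968, p(71)=4697205, p(72)=5392783, p(73)=6185689, p(74)=7089500, p(75)=8118264, p(76)=9289091, p(77)=10619863, p(78)=12132164, p(79)=13848650, p(80)=15796476, p(81)=18004327, p(82)=20506255, p(83)=23338469, p(84)=26543660, p(85)=30167357, p(86)=34262962, p(87)=38887673, p(88)=44108109, p(89)=49995925, p(90)=56634173, p(91)=64112359, p(92)=72533807, p(93)=82010177, p(94)=92669720, p(95)=104651419, p(96)=118114304, p(97)=133230930, p(98)=150198136, p(99)=169229875, p(100)=190569292, p(101)=214481126, p(102)=241265379, p(103)=271248950, p(104)=304801365, p(105)=342325709, p(106)=384276336, p(107)=431149389, p(108)=483502844, p(109)=541946240, p(110)=607163746, p(111)=679903203, p(112)=761002156, p(113)=851376628, p(114)=952050665, p(115)=1064144451, p(116)=1188908248, p(117)=1327710076, p(118)=1482074143, p(119)=1653668665, p(120)=1844349560, p(121)=2056148051, p(122)=2291320912, p(123)=2552338241, p(124)=2841940500, p(125)=3163127352, p(126)=3519222692, p(127)=3913864295, p(128)=4351078600, p(129)=4835271870, p(130)=5371315400, p(131)=5964539504, p(132)=6620830889, p(133)=7346629512, p(134)=8149040695, p(135)=9035836076, p(136)=10015581680, p(137)=11097645016, p(138)=12292341831, p(139)=13610949895, p(140)=15065878135, p(141)=16670689208, p(142)=18440293320, p(143)=20390982757, p(144)=22540654445, p(145)=24908858009, p(146)=27517052599, p(147)=30388671978, p(148)=33549419497, p(149)=37027355200, p(150)=40853235313, p(151)=45060624582, p(152)=49686288421, p(153)=54770336324, p(154)=60356673280, p(155)=66493182097, p(156)=73232243759, p(157)=80630964769, p(158)=88751778802, p(159)=97662728555, p(160)=107438159466, p(161)=118159068427, p(162)=129913904637, p(163)=142798995930, p(164)=156919475295, p(165)=172389800255, p(166)=189334822579, p(167)=207890420102, p(168)=228204732751, p(169)=250438925115, p(170)=274768617130, p(171)=301384802048, p(172)=330495499613, p(173)=362326859895, p(174)=397125074750, p(175)=435157697830, p(176)=476715857290, p(177)=522115831195, p(178)=571701605655, p(179)=625846753120, p(180)=684957390936, p(181)=749474411781, p(182)=819876908323, p(183)=896684817527, p(184)=980462880430, p(185)=1071823774337, p(186)=1171432692373, p(187)=1280011042268, p(188)=1398341745571, p(189)=1527273599625, p(190)=1667727404093.
Final step: p(191) = p(190) + p(189) - p(186) - p(184) + p(179) + p(176) - p(169) - p(165) + p(156) + p(151) - p(140) - p(134) + p(121) + p(114) - p(99) - p(91) + p(74) + p(65) - p(46) - p(36) + p(15) + p(4)
= 1667727404093 + 1527273599625 - 1171432692373 - 980462880430 + 625846753120 + 476715857290 - 250438925115 - 172389800255 + 73232243759 + 45060624582 - 15065878135 - 8149040695 + 2056148051 + 952050665 - 169229875 - 64112359 + 7089500 + 2012558 - 105558 - 17977 + 176 + 5
= 1820701100652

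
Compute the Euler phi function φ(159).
104

159 = 3 × 53
φ(n) = n × ∏(1 - 1/p) for each prime p dividing n
φ(159) = 159 × (1 - 1/3) × (1 - 1/53) = 104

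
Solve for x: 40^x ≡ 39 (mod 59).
17

Baby-step giant-step with step n = ⌈√59⌉ = 8.
Baby steps 40^j mod 59 (j:value) for j=0..7: 0:1, 1:40, 2:7, 3:44, 4:49, 5:13, 6:48, 7:32.
Giant-step multiplier: 40^(-8) ≡ 40^(58-8) = 40^50 ≡ 36 (mod 59).
Giant steps γ_i = 39·36^i mod 59: γ_0=39, γ_1=47, γ_2=40 (in table at j=1).
x = i·n + j = 2·8 + 1 = 17.
Check: 40^17 ≡ 39 (mod 59).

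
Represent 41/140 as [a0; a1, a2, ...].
[0; 3, 2, 2, 2, 3]

Euclidean algorithm steps:
41 = 0 × 140 + 41
140 = 3 × 41 + 17
41 = 2 × 17 + 7
17 = 2 × 7 + 3
7 = 2 × 3 + 1
3 = 3 × 1 + 0
Continued fraction: [0; 3, 2, 2, 2, 3]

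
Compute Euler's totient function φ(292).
144

292 = 2^2 × 73
φ(n) = n × ∏(1 - 1/p) for each prime p dividing n
φ(292) = 292 × (1 - 1/2) × (1 - 1/73) = 144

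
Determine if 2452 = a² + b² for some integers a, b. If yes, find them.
34² + 36² (a=34, b=36)

Factorization: 2452 = 2^2 × 613
By Fermat: n is sum of two squares iff every prime p ≡ 3 (mod 4) appears to even power.
All primes ≡ 3 (mod 4) appear to even power.
Search a = 0, 1, 2, … for 2452 - a² a perfect square: first hit at a = 34: 2452 - 1156 = 1296 = 36².
2452 = 34² + 36² = 1156 + 1296 ✓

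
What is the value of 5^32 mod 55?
25

Repeated squaring. Binary of 32 = 100000.
5^1 ≡ 5 (mod 55); 5^2 ≡ 25 (mod 55); 5^4 ≡ 20 (mod 55); 5^8 ≡ 15 (mod 55); 5^16 ≡ 5 (mod 55); 5^32 ≡ 25 (mod 55)
5^32 = 5^32 ≡ 25 (mod 55)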